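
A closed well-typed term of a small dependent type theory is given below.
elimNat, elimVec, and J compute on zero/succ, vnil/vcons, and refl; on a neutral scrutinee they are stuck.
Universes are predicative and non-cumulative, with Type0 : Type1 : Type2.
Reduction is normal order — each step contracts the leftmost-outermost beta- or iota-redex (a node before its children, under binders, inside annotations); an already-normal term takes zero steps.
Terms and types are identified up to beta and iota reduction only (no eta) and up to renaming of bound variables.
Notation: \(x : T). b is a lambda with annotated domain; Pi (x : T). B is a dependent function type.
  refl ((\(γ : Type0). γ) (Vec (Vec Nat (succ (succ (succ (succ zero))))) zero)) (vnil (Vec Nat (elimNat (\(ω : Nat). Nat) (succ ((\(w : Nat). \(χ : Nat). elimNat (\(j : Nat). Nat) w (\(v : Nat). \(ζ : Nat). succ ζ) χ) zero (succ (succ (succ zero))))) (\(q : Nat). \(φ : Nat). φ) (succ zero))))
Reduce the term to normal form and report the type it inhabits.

reduced normal form:
  refl (Vec (Vec Nat (succ (succ (succ (succ zero))))) zero) (vnil (Vec Nat (succ (succ (succ (succ zero))))))
the term's type:
  Eq (Vec (Vec Nat (succ (succ (succ (succ zero))))) zero) (vnil (Vec Nat (succ (succ (succ (succ zero)))))) (vnil (Vec Nat (succ (succ (succ (succ zero))))))


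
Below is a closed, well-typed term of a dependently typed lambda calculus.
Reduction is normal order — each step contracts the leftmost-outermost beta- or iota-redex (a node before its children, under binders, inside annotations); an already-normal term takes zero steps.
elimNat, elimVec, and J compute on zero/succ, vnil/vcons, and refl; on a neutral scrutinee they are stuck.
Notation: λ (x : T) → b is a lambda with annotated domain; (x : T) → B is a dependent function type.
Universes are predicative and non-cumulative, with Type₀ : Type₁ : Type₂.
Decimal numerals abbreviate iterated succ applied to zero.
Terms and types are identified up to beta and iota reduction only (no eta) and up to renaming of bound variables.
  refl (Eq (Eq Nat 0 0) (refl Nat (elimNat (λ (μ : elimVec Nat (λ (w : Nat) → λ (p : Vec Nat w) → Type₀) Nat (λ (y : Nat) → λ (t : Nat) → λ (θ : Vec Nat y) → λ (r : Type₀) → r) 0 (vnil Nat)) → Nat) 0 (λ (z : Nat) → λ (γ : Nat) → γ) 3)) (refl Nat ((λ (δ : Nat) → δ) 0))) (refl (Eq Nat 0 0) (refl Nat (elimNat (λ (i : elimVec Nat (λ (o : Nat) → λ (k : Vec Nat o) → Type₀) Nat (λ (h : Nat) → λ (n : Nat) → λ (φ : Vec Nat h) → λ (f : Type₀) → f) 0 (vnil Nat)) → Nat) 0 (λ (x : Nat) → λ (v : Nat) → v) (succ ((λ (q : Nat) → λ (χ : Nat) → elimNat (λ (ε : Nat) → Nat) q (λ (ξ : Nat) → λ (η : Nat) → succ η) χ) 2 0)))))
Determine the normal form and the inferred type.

reduced normal form:
  refl (Eq (Eq Nat 0 0) (refl Nat 0) (refl Nat 0)) (refl (Eq Nat 0 0) (refl Nat 0))
the term's type:
  Eq (Eq (Eq Nat 0 0) (refl Nat 0) (refl Nat 0)) (refl (Eq Nat 0 0) (refl Nat 0)) (refl (Eq Nat 0 0) (refl Nat 0))


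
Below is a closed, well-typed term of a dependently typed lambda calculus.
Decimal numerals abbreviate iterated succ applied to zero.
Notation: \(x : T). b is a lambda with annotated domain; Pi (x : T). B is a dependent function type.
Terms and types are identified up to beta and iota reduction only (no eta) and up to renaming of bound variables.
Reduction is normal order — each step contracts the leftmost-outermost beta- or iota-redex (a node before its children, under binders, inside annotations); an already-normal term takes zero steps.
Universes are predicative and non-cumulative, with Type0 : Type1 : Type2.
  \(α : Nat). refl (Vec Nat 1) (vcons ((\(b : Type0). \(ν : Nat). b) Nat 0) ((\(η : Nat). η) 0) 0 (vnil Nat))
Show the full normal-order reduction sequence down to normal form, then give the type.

normal-order reduction sequence:
  \(α : Nat). refl (Vec Nat 1) (vcons ((\(b : Type0). \(ν : Nat). b) Nat 0) ((\(η : Nat). η) 0) 0 (vnil Nat))
  ~> \(α : Nat). refl (Vec Nat 1) (vcons ((\(b : Nat). Nat) 0) ((\(ν : Nat). ν) 0) 0 (vnil Nat))
  ~> \(α : Nat). refl (Vec Nat 1) (vcons Nat ((\(b : Nat). b) 0) 0 (vnil Nat))
  ~> \(α : Nat). refl (Vec Nat 1) (vcons Nat 0 0 (vnil Nat))
type:
  Pi (α : Nat). Eq (Vec Nat 1) (vcons Nat 0 0 (vnil Nat)) (vcons Nat 0 0 (vnil Nat))


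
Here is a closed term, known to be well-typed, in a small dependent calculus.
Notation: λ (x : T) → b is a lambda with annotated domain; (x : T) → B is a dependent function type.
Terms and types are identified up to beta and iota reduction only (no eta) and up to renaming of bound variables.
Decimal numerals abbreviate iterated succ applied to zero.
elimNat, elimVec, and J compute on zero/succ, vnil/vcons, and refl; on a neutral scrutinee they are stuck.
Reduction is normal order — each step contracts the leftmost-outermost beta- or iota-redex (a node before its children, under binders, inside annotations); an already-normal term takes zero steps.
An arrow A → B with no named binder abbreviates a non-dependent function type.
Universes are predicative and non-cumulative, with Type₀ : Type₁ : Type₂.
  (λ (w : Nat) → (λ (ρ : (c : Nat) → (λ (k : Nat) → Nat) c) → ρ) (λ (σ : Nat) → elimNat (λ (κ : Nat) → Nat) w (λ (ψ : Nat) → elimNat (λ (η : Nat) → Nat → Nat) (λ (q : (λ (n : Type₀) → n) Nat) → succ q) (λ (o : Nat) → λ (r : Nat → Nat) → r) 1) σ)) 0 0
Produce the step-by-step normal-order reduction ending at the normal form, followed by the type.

normal-order reduction:
  (λ (w : Nat) → (λ (ρ : (c : Nat) → (λ (k : Nat) → Nat) c) → ρ) (λ (σ : Nat) → elimNat (λ (κ : Nat) → Nat) w (λ (ψ : Nat) → elimNat (λ (η : Nat) → Nat → Nat) (λ (q : (λ (n : Type₀) → n) Nat) → succ q) (λ (o : Nat) → λ (r : Nat → Nat) → r) 1) σ)) 0 0
  ~> (λ (w : (ρ : Nat) → (λ (c : Nat) → Nat) ρ) → w) (λ (k : Nat) → elimNat (λ (σ : Nat) → Nat) 0 (λ (κ : Nat) → elimNat (λ (ψ : Nat) → Nat → Nat) (λ (η : (λ (q : Type₀) → q) Nat) → succ η) (λ (n : Nat) → λ (o : Nat → Nat) → o) 1) k) 0
  ~> (λ (w : Nat) → elimNat (λ (ρ : Nat) → Nat) 0 (λ (c : Nat) → elimNat (λ (k : Nat) → Nat → Nat) (λ (σ : (λ (κ : Type₀) → κ) Nat) → succ σ) (λ (ψ : Nat) → λ (η : Nat → Nat) → η) 1) w) 0
  ~> elimNat (λ (w : Nat) → Nat) 0 (λ (ρ : Nat) → elimNat (λ (c : Nat) → Nat → Nat) (λ (k : (λ (σ : Type₀) → σ) Nat) → succ k) (λ (κ : Nat) → λ (ψ : Nat → Nat) → ψ) 1) 0
  ~> 0
the term's type:
  Nat


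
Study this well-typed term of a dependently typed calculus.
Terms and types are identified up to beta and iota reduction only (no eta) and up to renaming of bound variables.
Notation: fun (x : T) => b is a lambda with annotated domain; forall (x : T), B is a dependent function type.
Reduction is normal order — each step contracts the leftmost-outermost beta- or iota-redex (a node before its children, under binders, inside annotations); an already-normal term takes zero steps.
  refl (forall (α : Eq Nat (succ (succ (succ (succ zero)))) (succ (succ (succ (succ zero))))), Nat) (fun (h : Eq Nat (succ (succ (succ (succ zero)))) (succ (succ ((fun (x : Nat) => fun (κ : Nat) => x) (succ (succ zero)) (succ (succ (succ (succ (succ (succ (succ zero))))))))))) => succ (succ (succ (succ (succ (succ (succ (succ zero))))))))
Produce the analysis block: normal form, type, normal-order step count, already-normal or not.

normal form:
  refl (forall (α : Eq Nat (succ (succ (succ (succ zero)))) (succ (succ (succ (succ zero))))), Nat) (fun (h : Eq Nat (succ (succ (succ (succ zero)))) (succ (succ (succ (succ zero))))) => succ (succ (succ (succ (succ (succ (succ (succ zero))))))))
inferred type:
  Eq (forall (α : Eq Nat (succ (succ (succ (succ zero)))) (succ (succ (succ (succ zero))))), Nat) (fun (h : Eq Nat (succ (succ (succ (succ zero)))) (succ (succ (succ (succ zero))))) => succ (succ (succ (succ (succ (succ (succ (succ zero)))))))) (fun (x : Eq Nat (succ (succ (succ (succ zero)))) (succ (succ (succ (succ zero))))) => succ (succ (succ (succ (succ (succ (succ (succ zero))))))))
reduction steps (normal order): 2
already normal: no
first redex: a beta-redex


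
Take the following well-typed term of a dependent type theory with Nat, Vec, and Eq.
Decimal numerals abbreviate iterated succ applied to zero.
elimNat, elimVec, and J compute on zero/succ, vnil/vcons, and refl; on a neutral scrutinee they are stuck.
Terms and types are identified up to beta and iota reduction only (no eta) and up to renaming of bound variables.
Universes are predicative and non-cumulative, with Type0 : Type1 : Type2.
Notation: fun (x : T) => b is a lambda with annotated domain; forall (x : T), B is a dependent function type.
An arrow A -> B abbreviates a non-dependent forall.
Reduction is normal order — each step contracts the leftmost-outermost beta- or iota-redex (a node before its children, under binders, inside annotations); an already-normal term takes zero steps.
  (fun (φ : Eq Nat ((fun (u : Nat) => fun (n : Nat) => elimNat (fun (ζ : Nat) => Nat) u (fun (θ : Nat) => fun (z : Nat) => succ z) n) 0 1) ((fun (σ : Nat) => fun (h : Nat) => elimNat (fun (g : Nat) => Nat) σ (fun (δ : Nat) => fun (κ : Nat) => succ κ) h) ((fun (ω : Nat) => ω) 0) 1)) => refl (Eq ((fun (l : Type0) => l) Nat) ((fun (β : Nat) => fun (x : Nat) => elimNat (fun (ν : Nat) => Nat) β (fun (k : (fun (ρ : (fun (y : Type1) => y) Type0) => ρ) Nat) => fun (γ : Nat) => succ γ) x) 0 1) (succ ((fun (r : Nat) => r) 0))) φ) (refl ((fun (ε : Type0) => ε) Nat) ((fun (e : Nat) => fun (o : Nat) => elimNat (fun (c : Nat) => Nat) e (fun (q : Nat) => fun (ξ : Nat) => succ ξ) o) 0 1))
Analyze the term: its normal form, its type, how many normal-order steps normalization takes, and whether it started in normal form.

normal form:
  refl (Eq Nat 1 1) (refl Nat 1)
type:
  Eq (Eq Nat 1 1) (refl Nat 1) (refl Nat 1)
normal-order step count: 16
started in normal form: no
first redex: a beta-redex


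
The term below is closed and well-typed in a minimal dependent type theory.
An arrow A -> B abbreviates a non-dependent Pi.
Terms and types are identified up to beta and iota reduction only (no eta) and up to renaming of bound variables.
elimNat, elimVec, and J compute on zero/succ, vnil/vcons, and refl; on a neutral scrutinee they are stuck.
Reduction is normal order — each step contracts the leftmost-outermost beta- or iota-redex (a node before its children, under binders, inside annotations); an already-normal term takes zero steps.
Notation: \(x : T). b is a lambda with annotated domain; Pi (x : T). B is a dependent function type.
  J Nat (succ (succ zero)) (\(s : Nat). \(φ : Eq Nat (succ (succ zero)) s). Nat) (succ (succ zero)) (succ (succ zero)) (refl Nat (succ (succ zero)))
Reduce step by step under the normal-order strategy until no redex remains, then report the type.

normal-order reduction sequence:
  J Nat (succ (succ zero)) (\(s : Nat). \(φ : Eq Nat (succ (succ zero)) s). Nat) (succ (succ zero)) (succ (succ zero)) (refl Nat (succ (succ zero)))
  ~> succ (succ zero)
inferred type:
  Nat


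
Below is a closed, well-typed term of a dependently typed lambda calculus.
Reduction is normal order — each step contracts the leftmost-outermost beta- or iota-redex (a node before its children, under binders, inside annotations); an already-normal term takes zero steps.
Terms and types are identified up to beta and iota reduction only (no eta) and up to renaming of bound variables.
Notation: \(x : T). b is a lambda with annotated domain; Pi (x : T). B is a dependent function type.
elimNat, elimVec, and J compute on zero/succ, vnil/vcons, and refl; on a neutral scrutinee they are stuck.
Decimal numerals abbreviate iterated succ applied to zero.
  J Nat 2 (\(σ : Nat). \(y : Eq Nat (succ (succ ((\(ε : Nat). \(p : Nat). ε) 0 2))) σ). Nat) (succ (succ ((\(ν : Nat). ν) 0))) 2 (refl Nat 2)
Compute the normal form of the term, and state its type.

reduced normal form:
  2
the term's type:
  Nat
observation: reduction starts at a J iota-redex, and 2 normal-order steps reach the normal form.


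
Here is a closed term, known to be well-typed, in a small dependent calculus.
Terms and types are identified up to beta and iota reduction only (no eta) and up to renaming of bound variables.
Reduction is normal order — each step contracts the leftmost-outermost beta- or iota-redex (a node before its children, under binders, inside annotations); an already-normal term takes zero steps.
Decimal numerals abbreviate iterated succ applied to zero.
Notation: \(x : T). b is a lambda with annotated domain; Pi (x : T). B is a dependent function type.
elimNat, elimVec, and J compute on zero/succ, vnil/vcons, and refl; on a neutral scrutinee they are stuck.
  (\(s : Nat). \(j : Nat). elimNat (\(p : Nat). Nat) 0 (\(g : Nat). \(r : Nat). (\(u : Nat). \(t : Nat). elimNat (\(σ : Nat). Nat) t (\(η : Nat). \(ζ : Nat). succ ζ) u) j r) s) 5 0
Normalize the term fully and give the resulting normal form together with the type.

normal form:
  0
the term's type:
  Nat


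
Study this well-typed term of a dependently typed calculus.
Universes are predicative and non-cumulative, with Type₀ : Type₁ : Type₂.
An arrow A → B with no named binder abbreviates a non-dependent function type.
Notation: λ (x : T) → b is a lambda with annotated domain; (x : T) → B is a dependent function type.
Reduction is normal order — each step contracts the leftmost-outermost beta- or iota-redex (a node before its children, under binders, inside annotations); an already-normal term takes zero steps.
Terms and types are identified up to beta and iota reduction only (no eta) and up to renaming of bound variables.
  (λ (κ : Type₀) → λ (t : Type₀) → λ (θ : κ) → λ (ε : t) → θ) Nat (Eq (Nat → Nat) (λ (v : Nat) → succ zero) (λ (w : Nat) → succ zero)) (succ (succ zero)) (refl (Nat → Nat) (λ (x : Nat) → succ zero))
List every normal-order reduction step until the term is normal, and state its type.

normal-order reduction:
  (λ (κ : Type₀) → λ (t : Type₀) → λ (θ : κ) → λ (ε : t) → θ) Nat (Eq (Nat → Nat) (λ (v : Nat) → succ zero) (λ (w : Nat) → succ zero)) (succ (succ zero)) (refl (Nat → Nat) (λ (x : Nat) → succ zero))
  ~> (λ (κ : Type₀) → λ (t : Nat) → λ (θ : κ) → t) (Eq (Nat → Nat) (λ (ε : Nat) → succ zero) (λ (v : Nat) → succ zero)) (succ (succ zero)) (refl (Nat → Nat) (λ (w : Nat) → succ zero))
  ~> (λ (κ : Nat) → λ (t : Eq (Nat → Nat) (λ (θ : Nat) → succ zero) (λ (ε : Nat) → succ zero)) → κ) (succ (succ zero)) (refl (Nat → Nat) (λ (v : Nat) → succ zero))
  ~> (λ (κ : Eq (Nat → Nat) (λ (t : Nat) → succ zero) (λ (θ : Nat) → succ zero)) → succ (succ zero)) (refl (Nat → Nat) (λ (ε : Nat) → succ zero))
  ~> succ (succ zero)
type:
  Nat


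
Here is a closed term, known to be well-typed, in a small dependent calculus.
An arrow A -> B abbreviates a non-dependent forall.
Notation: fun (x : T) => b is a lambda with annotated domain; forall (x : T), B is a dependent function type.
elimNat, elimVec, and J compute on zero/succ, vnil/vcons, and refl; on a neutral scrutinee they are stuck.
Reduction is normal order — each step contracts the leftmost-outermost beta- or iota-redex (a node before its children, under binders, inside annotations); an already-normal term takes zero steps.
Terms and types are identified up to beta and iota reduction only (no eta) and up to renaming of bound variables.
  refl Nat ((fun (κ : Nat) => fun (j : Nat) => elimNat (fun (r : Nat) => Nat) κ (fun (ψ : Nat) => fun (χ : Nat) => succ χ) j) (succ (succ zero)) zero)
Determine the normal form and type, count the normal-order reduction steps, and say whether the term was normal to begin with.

normal form:
  refl Nat (succ (succ zero))
the term's type:
  Eq Nat (succ (succ zero)) (succ (succ zero))
reduction steps (normal order): 3
term was already normal: no
first redex: a beta-redex


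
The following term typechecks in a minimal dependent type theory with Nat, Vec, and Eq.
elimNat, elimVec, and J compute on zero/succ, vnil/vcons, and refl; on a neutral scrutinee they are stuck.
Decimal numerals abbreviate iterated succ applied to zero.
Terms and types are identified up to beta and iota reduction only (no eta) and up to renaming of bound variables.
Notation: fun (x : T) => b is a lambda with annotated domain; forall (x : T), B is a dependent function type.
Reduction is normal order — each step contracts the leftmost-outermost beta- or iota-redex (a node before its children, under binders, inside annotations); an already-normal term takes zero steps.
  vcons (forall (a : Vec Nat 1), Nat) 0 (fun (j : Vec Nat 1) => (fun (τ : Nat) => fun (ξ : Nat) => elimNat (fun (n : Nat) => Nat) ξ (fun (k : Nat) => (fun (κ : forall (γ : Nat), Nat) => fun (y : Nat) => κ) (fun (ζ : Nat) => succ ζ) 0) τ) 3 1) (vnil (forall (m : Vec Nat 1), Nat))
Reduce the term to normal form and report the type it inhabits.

normal form:
  vcons (forall (a : Vec Nat 1), Nat) 0 (fun (j : Vec Nat 1) => 4) (vnil (forall (τ : Vec Nat 1), Nat))
the term's type:
  Vec (forall (a : Vec Nat 1), Nat) 1
observation: 18 normal-order steps separate the term from its normal form.


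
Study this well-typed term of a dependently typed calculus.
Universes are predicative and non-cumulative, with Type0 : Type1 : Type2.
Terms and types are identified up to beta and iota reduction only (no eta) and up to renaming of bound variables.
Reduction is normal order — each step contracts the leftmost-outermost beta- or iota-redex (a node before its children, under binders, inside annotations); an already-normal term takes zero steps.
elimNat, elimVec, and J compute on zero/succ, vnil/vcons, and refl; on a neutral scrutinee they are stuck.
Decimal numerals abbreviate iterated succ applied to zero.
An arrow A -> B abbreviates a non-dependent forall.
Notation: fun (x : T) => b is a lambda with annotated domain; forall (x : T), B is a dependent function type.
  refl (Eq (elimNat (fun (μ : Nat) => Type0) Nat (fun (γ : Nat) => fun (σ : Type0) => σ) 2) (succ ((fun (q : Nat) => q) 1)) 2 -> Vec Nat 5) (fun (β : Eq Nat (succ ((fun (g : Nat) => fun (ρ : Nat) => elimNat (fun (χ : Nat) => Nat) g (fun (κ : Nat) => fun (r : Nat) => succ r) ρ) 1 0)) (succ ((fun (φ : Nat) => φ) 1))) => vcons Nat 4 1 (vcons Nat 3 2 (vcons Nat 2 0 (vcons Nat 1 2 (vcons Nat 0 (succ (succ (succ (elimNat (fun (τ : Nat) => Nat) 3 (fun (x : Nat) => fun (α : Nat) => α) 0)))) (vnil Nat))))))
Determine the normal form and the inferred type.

reduced normal form:
  refl (Eq Nat 2 2 -> Vec Nat 5) (fun (μ : Eq Nat 2 2) => vcons Nat 4 1 (vcons Nat 3 2 (vcons Nat 2 0 (vcons Nat 1 2 (vcons Nat 0 6 (vnil Nat))))))
the term's type:
  Eq (Eq Nat 2 2 -> Vec Nat 5) (fun (μ : Eq Nat 2 2) => vcons Nat 4 1 (vcons Nat 3 2 (vcons Nat 2 0 (vcons Nat 1 2 (vcons Nat 0 6 (vnil Nat)))))) (fun (γ : Eq Nat 2 2) => vcons Nat 4 1 (vcons Nat 3 2 (vcons Nat 2 0 (vcons Nat 1 2 (vcons Nat 0 6 (vnil Nat))))))


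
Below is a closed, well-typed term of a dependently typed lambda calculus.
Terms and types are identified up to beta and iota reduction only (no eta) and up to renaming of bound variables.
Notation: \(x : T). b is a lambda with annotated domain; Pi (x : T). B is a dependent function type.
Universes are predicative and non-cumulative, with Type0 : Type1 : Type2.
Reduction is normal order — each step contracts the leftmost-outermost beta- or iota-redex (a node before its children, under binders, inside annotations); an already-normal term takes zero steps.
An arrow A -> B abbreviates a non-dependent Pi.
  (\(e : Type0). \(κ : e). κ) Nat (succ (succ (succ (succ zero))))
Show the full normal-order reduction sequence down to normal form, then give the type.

normal-order reduction sequence:
  (\(e : Type0). \(κ : e). κ) Nat (succ (succ (succ (succ zero))))
  ~> (\(e : Nat). e) (succ (succ (succ (succ zero))))
  ~> succ (succ (succ (succ zero)))
inferred type:
  Nat


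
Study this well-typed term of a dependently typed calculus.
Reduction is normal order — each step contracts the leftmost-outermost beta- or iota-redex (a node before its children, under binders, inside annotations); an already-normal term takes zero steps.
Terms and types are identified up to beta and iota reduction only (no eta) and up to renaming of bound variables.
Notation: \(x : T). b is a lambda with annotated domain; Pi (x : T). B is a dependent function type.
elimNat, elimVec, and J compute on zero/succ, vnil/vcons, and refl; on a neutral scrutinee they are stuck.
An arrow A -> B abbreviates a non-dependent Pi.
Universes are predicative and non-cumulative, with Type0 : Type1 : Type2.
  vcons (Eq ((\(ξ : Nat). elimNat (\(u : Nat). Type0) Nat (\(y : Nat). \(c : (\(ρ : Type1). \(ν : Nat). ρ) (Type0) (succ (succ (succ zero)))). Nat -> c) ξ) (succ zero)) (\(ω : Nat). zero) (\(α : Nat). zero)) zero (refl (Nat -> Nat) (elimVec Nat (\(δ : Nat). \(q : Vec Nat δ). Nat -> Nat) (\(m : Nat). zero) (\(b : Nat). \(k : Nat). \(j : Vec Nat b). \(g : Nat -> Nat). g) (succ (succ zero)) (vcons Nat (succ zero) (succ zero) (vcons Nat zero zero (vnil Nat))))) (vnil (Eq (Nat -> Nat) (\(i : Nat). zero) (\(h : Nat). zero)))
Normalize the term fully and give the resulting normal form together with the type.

normal form:
  vcons (Eq (Nat -> Nat) (\(ξ : Nat). zero) (\(u : Nat). zero)) zero (refl (Nat -> Nat) (\(y : Nat). zero)) (vnil (Eq (Nat -> Nat) (\(c : Nat). zero) (\(ρ : Nat). zero)))
type:
  Vec (Eq (Nat -> Nat) (\(ξ : Nat). zero) (\(u : Nat). zero)) (succ zero)


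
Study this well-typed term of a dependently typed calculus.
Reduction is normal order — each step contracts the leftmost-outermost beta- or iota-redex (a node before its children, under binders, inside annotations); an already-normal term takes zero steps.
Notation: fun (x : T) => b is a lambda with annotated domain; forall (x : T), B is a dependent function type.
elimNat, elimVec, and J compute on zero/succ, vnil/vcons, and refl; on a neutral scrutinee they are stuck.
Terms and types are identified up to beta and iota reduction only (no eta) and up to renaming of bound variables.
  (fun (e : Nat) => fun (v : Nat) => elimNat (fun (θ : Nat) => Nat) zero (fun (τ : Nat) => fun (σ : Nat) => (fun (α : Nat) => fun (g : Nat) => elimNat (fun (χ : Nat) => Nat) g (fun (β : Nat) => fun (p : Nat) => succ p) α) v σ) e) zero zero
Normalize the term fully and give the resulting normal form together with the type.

reduced normal form:
  zero
the term's type:
  Nat


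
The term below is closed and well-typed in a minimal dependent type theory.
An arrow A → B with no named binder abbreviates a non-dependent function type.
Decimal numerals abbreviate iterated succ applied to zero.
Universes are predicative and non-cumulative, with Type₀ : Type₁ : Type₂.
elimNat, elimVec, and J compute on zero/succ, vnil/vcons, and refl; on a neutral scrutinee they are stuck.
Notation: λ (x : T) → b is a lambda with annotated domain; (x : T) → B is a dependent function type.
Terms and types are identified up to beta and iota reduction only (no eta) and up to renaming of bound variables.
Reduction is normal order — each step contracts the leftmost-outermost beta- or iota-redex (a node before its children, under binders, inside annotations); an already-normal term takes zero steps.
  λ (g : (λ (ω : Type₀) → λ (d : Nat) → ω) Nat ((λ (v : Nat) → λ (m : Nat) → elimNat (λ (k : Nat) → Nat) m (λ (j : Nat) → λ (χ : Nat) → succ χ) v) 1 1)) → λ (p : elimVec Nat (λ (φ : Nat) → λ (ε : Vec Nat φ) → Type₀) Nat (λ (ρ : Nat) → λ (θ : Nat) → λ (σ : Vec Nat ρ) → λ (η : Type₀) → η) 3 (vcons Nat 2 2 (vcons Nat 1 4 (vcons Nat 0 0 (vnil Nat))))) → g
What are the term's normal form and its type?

normal form:
  λ (g : Nat) → λ (ω : Nat) → g
type:
  Nat → Nat → Nat
observation: contracting a beta-redex first, the term normalizes in 18 steps.


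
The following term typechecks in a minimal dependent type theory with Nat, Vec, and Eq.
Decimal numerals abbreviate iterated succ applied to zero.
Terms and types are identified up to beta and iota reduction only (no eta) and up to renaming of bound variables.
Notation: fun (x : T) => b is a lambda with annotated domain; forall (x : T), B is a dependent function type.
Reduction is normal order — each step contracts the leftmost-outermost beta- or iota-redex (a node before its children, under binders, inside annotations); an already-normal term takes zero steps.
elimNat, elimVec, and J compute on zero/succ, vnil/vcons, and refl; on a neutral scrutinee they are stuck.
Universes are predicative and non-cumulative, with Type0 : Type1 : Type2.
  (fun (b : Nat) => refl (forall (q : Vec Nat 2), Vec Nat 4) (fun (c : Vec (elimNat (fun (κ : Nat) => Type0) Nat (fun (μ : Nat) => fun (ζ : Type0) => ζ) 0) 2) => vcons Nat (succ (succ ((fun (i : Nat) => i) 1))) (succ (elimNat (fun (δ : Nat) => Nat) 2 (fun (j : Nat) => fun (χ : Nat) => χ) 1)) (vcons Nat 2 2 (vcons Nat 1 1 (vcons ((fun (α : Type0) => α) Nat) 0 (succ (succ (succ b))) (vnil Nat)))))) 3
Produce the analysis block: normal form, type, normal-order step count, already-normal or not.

resulting normal form:
  refl (forall (b : Vec Nat 2), Vec Nat 4) (fun (q : Vec Nat 2) => vcons Nat 3 3 (vcons Nat 2 2 (vcons Nat 1 1 (vcons Nat 0 6 (vnil Nat)))))
type:
  Eq (forall (b : Vec Nat 2), Vec Nat 4) (fun (q : Vec Nat 2) => vcons Nat 3 3 (vcons Nat 2 2 (vcons Nat 1 1 (vcons Nat 0 6 (vnil Nat))))) (fun (c : Vec Nat 2) => vcons Nat 3 3 (vcons Nat 2 2 (vcons Nat 1 1 (vcons Nat 0 6 (vnil Nat)))))
reduction steps (normal order): 8
term was already normal: no
first contracted redex: a beta-redex


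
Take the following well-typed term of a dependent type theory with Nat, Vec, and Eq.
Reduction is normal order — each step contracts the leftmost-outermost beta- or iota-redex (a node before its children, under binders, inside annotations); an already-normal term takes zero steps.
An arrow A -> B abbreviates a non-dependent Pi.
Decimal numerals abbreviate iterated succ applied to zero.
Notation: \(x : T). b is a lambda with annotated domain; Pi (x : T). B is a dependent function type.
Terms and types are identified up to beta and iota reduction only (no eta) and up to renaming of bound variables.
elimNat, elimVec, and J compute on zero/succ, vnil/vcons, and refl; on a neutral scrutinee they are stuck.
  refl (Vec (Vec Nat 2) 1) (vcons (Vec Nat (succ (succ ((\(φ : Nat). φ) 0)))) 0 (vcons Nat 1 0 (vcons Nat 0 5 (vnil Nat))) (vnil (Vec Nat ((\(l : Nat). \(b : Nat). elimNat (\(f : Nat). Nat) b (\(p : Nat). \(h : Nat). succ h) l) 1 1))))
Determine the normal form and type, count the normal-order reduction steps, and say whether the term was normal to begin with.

normal form:
  refl (Vec (Vec Nat 2) 1) (vcons (Vec Nat 2) 0 (vcons Nat 1 0 (vcons Nat 0 5 (vnil Nat))) (vnil (Vec Nat 2)))
the term's type:
  Eq (Vec (Vec Nat 2) 1) (vcons (Vec Nat 2) 0 (vcons Nat 1 0 (vcons Nat 0 5 (vnil Nat))) (vnil (Vec Nat 2))) (vcons (Vec Nat 2) 0 (vcons Nat 1 0 (vcons Nat 0 5 (vnil Nat))) (vnil (Vec Nat 2)))
normal-order step count: 7
started in normal form: no
first redex: a beta-redex


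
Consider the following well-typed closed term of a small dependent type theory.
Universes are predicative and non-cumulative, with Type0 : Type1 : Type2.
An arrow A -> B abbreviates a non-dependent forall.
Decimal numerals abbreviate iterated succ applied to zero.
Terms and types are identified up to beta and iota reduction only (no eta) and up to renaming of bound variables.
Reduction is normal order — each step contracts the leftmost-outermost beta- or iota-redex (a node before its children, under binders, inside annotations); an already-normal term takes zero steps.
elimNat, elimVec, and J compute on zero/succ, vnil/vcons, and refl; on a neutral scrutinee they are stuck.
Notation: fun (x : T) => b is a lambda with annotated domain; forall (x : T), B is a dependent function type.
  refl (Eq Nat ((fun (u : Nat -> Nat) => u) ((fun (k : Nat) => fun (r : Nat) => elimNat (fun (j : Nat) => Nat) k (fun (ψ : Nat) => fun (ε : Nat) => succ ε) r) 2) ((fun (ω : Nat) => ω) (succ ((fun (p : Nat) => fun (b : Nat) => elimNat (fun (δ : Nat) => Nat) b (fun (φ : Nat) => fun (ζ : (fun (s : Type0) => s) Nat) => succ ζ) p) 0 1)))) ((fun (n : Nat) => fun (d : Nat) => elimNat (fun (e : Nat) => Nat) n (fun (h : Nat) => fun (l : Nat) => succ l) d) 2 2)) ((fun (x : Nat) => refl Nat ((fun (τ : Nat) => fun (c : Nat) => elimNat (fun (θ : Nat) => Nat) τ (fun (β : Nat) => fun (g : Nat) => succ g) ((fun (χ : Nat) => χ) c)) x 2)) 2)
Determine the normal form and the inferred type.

normal form:
  refl (Eq Nat 4 4) (refl Nat 4)
the term's type:
  Eq (Eq Nat 4 4) (refl Nat 4) (refl Nat 4)


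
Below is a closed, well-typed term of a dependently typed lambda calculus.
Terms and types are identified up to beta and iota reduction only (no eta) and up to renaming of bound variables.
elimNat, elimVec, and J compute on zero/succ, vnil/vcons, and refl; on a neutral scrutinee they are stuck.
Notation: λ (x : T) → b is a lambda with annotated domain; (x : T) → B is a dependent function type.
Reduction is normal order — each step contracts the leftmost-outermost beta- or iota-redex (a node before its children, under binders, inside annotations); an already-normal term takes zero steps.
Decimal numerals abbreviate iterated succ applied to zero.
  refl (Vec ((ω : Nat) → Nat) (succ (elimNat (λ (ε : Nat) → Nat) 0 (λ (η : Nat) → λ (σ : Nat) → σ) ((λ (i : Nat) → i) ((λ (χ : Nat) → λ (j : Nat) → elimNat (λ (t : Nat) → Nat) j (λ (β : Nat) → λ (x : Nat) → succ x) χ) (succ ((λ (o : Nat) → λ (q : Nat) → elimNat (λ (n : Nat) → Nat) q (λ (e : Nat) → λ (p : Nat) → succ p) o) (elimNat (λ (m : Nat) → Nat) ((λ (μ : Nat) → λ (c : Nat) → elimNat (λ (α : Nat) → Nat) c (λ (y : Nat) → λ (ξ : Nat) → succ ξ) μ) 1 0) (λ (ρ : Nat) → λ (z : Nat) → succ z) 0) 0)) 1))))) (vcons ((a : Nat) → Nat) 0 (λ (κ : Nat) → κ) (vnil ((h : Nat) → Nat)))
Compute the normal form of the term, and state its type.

resulting normal form:
  refl (Vec ((ω : Nat) → Nat) 1) (vcons ((ε : Nat) → Nat) 0 (λ (η : Nat) → η) (vnil ((σ : Nat) → Nat)))
the term's type:
  Eq (Vec ((ω : Nat) → Nat) 1) (vcons ((ε : Nat) → Nat) 0 (λ (η : Nat) → η) (vnil ((σ : Nat) → Nat))) (vcons ((i : Nat) → Nat) 0 (λ (χ : Nat) → χ) (vnil ((j : Nat) → Nat)))


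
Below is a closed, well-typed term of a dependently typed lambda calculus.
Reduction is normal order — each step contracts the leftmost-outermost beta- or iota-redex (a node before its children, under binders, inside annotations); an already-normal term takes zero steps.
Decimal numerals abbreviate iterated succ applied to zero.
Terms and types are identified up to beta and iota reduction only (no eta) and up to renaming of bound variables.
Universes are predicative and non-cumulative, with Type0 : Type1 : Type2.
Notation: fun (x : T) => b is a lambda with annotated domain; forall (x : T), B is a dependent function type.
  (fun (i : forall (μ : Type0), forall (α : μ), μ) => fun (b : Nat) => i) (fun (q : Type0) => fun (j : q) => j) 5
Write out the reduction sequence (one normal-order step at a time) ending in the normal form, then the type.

normal-order reduction:
  (fun (i : forall (μ : Type0), forall (α : μ), μ) => fun (b : Nat) => i) (fun (q : Type0) => fun (j : q) => j) 5
  ~> (fun (i : Nat) => fun (μ : Type0) => fun (α : μ) => α) 5
  ~> fun (i : Type0) => fun (μ : i) => μ
the term's type:
  forall (i : Type0), forall (μ : i), i


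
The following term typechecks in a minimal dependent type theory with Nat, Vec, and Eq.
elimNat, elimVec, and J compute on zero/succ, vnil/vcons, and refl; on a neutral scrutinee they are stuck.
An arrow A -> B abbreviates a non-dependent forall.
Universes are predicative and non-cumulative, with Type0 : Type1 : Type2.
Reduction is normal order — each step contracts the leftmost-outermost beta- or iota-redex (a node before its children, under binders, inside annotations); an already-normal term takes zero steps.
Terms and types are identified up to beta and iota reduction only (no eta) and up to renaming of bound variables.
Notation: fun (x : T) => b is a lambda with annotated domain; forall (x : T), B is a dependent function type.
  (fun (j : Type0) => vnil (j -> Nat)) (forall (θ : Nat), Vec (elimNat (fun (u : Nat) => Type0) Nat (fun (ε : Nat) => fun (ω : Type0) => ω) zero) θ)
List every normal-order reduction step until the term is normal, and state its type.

normal-order reduction:
  (fun (j : Type0) => vnil (j -> Nat)) (forall (θ : Nat), Vec (elimNat (fun (u : Nat) => Type0) Nat (fun (ε : Nat) => fun (ω : Type0) => ω) zero) θ)
  ~> vnil ((forall (j : Nat), Vec (elimNat (fun (θ : Nat) => Type0) Nat (fun (u : Nat) => fun (ε : Type0) => ε) zero) j) -> Nat)
  ~> vnil ((forall (j : Nat), Vec Nat j) -> Nat)
the term's type:
  Vec ((forall (j : Nat), Vec Nat j) -> Nat) zero


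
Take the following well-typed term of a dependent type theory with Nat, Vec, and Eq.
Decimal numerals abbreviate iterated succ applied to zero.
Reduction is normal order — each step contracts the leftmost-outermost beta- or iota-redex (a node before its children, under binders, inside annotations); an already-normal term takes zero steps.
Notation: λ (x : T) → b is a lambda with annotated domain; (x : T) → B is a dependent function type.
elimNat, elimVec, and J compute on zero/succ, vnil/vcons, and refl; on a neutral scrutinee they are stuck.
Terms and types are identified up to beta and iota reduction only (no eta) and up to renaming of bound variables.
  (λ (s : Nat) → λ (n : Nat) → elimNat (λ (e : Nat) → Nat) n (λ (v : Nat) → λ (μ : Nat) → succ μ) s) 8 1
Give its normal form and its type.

reduced normal form:
  9
inferred type:
  Nat
observation: normalization takes exactly 27 steps under the normal-order strategy.


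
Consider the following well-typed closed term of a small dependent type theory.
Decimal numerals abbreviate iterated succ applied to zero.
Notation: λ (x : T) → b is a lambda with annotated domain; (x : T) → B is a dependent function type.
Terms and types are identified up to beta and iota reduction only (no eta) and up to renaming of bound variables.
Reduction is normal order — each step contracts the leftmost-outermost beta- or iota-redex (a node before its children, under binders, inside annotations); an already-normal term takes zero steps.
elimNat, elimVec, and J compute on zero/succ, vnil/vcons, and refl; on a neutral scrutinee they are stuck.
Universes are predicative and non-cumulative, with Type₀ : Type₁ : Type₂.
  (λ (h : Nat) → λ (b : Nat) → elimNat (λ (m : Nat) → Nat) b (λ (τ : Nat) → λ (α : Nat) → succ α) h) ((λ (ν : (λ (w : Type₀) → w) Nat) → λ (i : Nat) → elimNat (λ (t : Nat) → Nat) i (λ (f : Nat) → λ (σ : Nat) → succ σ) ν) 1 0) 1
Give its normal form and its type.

normal form:
  2
type:
  Nat
observation: 12 normal-order steps separate the term from its normal form.


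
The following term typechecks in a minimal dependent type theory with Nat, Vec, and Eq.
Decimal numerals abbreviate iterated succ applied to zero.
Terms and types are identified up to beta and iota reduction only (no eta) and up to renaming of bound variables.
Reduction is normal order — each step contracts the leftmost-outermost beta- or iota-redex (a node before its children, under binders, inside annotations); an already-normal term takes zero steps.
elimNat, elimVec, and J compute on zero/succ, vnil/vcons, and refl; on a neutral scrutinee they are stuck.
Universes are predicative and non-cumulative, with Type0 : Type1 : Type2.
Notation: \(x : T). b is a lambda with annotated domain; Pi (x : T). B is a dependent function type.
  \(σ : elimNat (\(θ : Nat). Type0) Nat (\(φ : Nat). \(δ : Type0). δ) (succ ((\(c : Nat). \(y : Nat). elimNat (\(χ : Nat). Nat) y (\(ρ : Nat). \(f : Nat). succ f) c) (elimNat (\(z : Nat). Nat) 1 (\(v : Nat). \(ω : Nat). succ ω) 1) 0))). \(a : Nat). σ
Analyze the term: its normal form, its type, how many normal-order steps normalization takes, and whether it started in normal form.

reduced normal form:
  \(σ : Nat). \(θ : Nat). σ
type:
  Pi (σ : Nat). Pi (θ : Nat). Nat
normal-order step count: 23
already normal: no
first redex: an elimNat iota-redex


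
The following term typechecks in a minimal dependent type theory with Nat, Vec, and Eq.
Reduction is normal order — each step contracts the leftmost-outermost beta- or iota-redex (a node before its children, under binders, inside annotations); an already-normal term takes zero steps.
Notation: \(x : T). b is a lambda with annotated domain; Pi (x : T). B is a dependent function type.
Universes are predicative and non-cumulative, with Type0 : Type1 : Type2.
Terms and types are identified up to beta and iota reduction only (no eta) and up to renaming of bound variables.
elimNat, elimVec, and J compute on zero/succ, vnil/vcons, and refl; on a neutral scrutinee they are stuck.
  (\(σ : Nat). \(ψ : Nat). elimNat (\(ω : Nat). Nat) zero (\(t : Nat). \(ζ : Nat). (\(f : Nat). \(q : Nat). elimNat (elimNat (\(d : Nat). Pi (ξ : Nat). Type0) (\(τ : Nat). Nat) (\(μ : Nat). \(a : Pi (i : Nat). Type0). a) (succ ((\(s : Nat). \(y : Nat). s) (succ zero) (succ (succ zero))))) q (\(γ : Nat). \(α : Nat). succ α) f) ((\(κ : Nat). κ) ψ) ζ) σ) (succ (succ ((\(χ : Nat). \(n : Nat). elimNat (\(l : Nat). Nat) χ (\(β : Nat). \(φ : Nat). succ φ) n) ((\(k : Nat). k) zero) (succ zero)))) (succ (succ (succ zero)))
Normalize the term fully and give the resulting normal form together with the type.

reduced normal form:
  succ (succ (succ (succ (succ (succ (succ (succ (succ zero))))))))
the term's type:
  Nat


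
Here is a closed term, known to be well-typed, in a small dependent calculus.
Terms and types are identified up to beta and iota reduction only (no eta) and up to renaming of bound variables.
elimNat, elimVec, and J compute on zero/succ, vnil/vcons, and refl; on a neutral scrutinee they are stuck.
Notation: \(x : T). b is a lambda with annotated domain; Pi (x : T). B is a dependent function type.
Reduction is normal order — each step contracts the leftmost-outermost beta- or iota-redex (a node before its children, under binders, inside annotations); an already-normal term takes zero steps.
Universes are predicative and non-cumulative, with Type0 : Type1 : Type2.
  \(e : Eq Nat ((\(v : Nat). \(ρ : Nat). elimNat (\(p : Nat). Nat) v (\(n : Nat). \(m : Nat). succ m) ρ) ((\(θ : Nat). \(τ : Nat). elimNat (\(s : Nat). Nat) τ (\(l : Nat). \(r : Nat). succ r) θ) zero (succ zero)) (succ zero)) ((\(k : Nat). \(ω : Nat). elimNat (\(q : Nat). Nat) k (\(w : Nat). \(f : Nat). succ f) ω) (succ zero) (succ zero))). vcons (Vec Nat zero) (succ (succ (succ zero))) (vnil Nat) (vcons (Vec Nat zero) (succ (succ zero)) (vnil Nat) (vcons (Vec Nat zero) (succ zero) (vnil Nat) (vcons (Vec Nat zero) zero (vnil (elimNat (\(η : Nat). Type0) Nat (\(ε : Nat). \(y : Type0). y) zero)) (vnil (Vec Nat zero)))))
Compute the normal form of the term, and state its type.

resulting normal form:
  \(e : Eq Nat (succ (succ zero)) (succ (succ zero))). vcons (Vec Nat zero) (succ (succ (succ zero))) (vnil Nat) (vcons (Vec Nat zero) (succ (succ zero)) (vnil Nat) (vcons (Vec Nat zero) (succ zero) (vnil Nat) (vcons (Vec Nat zero) zero (vnil Nat) (vnil (Vec Nat zero)))))
the term's type:
  Pi (e : Eq Nat (succ (succ zero)) (succ (succ zero))). Vec (Vec Nat zero) (succ (succ (succ (succ zero))))
observation: contracting a beta-redex first, the term normalizes in 16 steps.


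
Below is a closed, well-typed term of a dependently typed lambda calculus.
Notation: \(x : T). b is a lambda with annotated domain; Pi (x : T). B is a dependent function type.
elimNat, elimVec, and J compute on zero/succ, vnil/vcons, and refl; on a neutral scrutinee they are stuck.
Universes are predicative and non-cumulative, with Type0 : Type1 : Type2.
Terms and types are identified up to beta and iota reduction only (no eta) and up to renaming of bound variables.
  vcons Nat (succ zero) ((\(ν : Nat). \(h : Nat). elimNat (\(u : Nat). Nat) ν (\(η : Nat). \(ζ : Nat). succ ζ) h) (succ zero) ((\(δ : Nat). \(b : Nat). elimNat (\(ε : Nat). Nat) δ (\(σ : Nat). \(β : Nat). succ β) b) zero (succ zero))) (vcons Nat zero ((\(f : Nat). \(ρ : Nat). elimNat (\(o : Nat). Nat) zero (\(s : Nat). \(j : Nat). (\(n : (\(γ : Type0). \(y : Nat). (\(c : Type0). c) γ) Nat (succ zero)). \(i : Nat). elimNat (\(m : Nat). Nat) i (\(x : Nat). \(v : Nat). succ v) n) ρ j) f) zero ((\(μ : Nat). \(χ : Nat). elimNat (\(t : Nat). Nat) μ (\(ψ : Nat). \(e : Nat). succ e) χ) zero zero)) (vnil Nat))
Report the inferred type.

type:
  Vec Nat (succ (succ zero))
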